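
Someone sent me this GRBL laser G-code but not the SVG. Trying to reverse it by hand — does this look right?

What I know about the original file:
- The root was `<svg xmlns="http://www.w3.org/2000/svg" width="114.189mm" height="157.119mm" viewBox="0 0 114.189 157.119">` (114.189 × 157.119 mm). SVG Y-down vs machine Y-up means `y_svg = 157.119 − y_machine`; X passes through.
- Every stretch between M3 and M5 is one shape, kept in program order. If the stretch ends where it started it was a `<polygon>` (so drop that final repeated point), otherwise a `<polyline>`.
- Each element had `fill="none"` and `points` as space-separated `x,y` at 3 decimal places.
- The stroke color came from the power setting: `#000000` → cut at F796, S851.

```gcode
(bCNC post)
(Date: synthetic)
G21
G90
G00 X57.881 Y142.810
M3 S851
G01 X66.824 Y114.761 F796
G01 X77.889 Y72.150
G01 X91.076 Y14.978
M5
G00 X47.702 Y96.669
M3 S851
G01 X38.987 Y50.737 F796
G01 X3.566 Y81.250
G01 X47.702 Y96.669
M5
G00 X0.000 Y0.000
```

Each laser-on run becomes one SVG element. Flip Y back into SVG space with y_svg = 157.119 − y_machine. Every run uses S851, so all elements get stroke `#000000` (cut).

Run 1: The run is open, so emit a `<polyline>` with points (Y-flipped): 57.881,14.309 66.824,42.358 77.889,84.969 91.076,142.141.

Run 2: The run returns to its start, so emit a `<polygon>` with points (Y-flipped): 47.702,60.450 38.987,106.382 3.566,75.869.

<svg xmlns="http://www.w3.org/2000/svg" width="114.189mm" height="157.119mm" viewBox="0 0 114.189 157.119">
  <polyline points="57.881,14.309 66.824,42.358 77.889,84.969 91.076,142.141" fill="none" stroke="#000000"/>
  <polygon points="47.702,60.450 38.987,106.382 3.566,75.869" fill="none" stroke="#000000"/>
</svg>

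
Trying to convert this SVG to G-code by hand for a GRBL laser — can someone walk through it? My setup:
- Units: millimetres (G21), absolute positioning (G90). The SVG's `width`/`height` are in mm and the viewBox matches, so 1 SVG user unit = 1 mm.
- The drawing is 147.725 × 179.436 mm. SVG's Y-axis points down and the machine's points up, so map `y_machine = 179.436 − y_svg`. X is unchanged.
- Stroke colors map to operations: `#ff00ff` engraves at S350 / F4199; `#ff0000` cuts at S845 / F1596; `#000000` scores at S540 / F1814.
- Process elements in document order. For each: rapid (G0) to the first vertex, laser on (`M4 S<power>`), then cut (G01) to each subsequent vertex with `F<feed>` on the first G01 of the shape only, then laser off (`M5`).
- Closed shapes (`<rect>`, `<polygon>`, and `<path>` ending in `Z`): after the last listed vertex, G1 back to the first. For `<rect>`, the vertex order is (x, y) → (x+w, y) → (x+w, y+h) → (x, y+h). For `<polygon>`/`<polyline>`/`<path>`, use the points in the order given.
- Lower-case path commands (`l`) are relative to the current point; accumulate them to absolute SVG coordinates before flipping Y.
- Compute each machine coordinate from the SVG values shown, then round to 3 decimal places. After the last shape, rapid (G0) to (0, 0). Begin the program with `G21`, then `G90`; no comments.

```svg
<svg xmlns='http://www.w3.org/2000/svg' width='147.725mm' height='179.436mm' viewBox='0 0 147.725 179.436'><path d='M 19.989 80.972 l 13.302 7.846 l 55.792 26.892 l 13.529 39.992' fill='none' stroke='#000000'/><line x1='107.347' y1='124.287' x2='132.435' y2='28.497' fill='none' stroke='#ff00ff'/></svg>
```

G21
G90
G0 X19.989 Y98.464
M4 S540
G01 X33.291 Y90.618 F1814
G01 X89.083 Y63.726
G01 X102.612 Y23.734
M5
G0 X107.347 Y55.149
M4 S350
G01 X132.435 Y150.939 F4199
M5
G0 X0.000 Y0.000

Since the viewBox matches the mm dimensions, user units are millimetres directly. The only transform is the Y-flip y_m = 179.436 − y_svg.

Shape 1 is a open polyline drawn with `<path>`. Its stroke #000000 means score at S540, F1814. After flipping Y the toolpath is (19.989,98.464) → (33.291,90.618) → (89.083,63.726) → (102.612,23.734).

Shape 2 is a line segment drawn with `<line>`. Its stroke #ff00ff means engrave at S350, F4199. After flipping Y the toolpath is (107.347,55.149) → (132.435,150.939).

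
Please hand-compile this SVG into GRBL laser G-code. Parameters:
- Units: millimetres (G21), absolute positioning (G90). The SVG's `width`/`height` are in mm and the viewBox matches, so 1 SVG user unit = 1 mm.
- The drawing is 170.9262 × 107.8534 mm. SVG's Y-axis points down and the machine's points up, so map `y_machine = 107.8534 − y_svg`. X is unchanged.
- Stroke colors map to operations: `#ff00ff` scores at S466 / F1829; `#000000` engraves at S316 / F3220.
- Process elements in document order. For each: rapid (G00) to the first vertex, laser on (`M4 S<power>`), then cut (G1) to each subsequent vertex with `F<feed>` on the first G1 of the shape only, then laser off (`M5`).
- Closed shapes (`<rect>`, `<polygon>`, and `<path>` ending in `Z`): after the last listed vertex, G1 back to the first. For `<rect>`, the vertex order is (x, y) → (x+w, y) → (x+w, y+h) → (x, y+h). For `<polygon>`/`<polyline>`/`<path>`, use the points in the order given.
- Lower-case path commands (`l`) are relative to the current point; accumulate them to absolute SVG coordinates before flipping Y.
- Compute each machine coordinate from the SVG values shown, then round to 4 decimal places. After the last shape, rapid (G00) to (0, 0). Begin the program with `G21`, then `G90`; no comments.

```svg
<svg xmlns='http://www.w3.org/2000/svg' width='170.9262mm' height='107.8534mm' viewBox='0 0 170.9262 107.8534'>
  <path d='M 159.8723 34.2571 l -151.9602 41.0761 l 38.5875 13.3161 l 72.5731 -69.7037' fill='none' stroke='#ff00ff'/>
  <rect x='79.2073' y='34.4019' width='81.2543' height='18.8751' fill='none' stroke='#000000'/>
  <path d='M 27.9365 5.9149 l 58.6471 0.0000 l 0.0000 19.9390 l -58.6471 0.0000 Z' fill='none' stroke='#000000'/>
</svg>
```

G21
G90
G00 X159.8723 Y73.5963
M4 S466
G1 X7.9121 Y32.5202 F1829
G1 X46.4996 Y19.2041
G1 X119.0727 Y88.9078
M5
G00 X79.2073 Y73.4515
M4 S316
G1 X160.4616 Y73.4515 F3220
G1 X160.4616 Y54.5764
G1 X79.2073 Y54.5764
G1 X79.2073 Y73.4515
M5
G00 X27.9365 Y101.9385
M4 S316
G1 X86.5836 Y101.9385 F3220
G1 X86.5836 Y81.9995
G1 X27.9365 Y81.9995
G1 X27.9365 Y101.9385
M5
G00 X0.0000 Y0.0000

Since the viewBox matches the mm dimensions, user units are millimetres directly. The only transform is the Y-flip y_m = 107.8534 − y_svg.

Shape 1 is a open polyline drawn with `<path>`. Its stroke #ff00ff means score at S466, F1829. After flipping Y the toolpath is (159.8723,73.5963) → (7.9121,32.5202) → (46.4996,19.2041) → (119.0727,88.9078).

Shape 2 is a rectangle drawn with `<rect>`. Its stroke #000000 means engrave at S316, F3220. After flipping Y the toolpath is (79.2073,73.4515) → (160.4616,73.4515) → (160.4616,54.5764) → (79.2073,54.5764) → (79.2073,73.4515), returning to the start.

Shape 3 is a rectangle drawn with `<path>`. Its stroke #000000 means engrave at S316, F3220. After flipping Y the toolpath is (27.9365,101.9385) → (86.5836,101.9385) → (86.5836,81.9995) → (27.9365,81.9995) → (27.9365,101.9385), returning to the start.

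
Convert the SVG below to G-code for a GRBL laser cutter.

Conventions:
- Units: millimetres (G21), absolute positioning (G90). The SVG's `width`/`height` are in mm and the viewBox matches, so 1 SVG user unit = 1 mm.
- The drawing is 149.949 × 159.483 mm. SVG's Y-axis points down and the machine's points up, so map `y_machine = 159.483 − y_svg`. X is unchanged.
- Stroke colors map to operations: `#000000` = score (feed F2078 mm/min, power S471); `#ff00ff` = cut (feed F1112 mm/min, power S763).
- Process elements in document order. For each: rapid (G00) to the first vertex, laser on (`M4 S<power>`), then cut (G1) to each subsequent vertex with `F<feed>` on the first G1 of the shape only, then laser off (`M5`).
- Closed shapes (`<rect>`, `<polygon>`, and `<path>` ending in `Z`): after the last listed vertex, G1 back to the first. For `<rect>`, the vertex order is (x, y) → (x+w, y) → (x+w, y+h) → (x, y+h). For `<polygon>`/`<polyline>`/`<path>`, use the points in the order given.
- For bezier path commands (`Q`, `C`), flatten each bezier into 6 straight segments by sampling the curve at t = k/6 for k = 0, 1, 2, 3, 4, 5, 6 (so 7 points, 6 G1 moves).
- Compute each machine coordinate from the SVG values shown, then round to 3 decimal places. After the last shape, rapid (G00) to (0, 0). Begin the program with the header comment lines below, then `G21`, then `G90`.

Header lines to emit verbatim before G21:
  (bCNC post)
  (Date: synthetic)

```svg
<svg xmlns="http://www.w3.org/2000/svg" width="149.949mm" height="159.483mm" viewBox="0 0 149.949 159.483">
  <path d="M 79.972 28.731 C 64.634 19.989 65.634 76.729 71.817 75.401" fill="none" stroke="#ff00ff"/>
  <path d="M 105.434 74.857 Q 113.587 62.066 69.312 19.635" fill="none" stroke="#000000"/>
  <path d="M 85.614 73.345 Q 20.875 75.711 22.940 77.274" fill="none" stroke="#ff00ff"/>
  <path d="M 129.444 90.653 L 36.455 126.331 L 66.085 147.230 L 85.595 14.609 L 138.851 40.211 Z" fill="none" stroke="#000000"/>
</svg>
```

(bCNC post)
(Date: synthetic)
G21
G90
G00 X79.972 Y130.752
M4 S763
G1 X73.613 Y130.238 F1112
G1 X69.667 Y122.243
G1 X67.824 Y110.197
G1 X67.775 Y97.534
G1 X69.209 Y87.685
G1 X71.817 Y84.082
M5
G00 X105.434 Y84.626
M4 S471
G1 X106.695 Y89.713 F2078
G1 X105.044 Y96.447
G1 X100.480 Y104.827
G1 X93.003 Y114.854
G1 X82.614 Y126.528
G1 X69.312 Y139.848
M5
G00 X85.614 Y86.138
M4 S763
G1 X65.890 Y85.372 F1112
G1 X49.877 Y84.650
G1 X37.576 Y83.973
G1 X28.986 Y83.340
G1 X24.107 Y82.752
G1 X22.940 Y82.209
M5
G00 X129.444 Y68.830
M4 S471
G1 X36.455 Y33.152 F2078
G1 X66.085 Y12.253
G1 X85.595 Y144.874
G1 X138.851 Y119.272
G1 X129.444 Y68.830
M5
G00 X0.000 Y0.000

viewBox `0 0 149.949 159.483` with mm width/height → 1 unit = 1 mm. Flip: y_m = 159.483 − y_svg.

**Shape 1** — `<path>` cubic bezier, stroke `#ff00ff` → cut (S763, F1112). Control points (SVG): P0=(79.972,28.731), P1=(64.634,19.989), P2=(65.634,76.729), P3=(71.817,75.401); sampled at t=k/6. Machine vertices: (79.972,130.752) → (73.613,130.238) → (69.667,122.243) → (67.824,110.197) → (67.775,97.534) → (69.209,87.685) → (71.817,84.082). Open path.

**Shape 2** — `<path>` quadratic bezier, stroke `#000000` → score (S471, F2078). Control points (SVG): P0=(105.434,74.857), P1=(113.587,62.066), P2=(69.312,19.635); sampled at t=k/6. Machine vertices: (105.434,84.626) → (106.695,89.713) → (105.044,96.447) → (100.480,104.827) → (93.003,114.854) → (82.614,126.528) → (69.312,139.848). Open path.

**Shape 3** — `<path>` quadratic bezier, stroke `#ff00ff` → cut (S763, F1112). Control points (SVG): P0=(85.614,73.345), P1=(20.875,75.711), P2=(22.940,77.274); sampled at t=k/6. Machine vertices: (85.614,86.138) → (65.890,85.372) → (49.877,84.650) → (37.576,83.973) → (28.986,83.340) → (24.107,82.752) → (22.940,82.209). Open path.

**Shape 4** — `<path>` closed polygon, stroke `#000000` → score (S471, F2078). Machine vertices: (129.444,68.830) → (36.455,33.152) → (66.085,12.253) → (85.595,144.874) → (138.851,119.272) → (129.444,68.830). Closed: final G1 returns to the first vertex.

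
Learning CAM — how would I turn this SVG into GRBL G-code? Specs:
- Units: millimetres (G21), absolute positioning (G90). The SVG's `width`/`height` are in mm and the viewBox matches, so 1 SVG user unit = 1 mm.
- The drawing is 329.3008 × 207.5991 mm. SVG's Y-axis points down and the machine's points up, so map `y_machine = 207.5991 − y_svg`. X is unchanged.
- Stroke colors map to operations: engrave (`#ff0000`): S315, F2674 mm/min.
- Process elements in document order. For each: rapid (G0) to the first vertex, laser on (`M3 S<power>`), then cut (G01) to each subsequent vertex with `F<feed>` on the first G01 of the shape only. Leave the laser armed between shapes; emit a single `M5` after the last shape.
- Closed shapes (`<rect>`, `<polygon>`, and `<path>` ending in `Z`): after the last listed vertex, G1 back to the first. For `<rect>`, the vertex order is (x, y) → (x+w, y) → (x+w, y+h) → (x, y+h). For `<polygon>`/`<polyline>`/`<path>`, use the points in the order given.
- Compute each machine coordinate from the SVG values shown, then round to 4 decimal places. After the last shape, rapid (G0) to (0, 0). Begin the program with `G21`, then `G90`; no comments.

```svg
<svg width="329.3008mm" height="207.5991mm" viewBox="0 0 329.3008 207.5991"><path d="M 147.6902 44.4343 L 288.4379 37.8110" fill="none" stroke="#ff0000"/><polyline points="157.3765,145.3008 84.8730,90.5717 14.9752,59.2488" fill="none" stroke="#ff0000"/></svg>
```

G21
G90
G0 X147.6902 Y163.1648
M3 S315
G01 X288.4379 Y169.7881 F2674
G0 X157.3765 Y62.2983
M3 S315
G01 X84.8730 Y117.0274 F2674
G01 X14.9752 Y148.3503
M5
G0 X0.0000 Y0.0000

Since the viewBox matches the mm dimensions, user units are millimetres directly. The only transform is the Y-flip y_m = 207.5991 − y_svg.

Shape 1 is a line segment drawn with `<path>`. Its stroke #ff0000 means engrave at S315, F2674. After flipping Y the toolpath is (147.6902,163.1648) → (288.4379,169.7881).

Shape 2 is a open polyline drawn with `<polyline>`. Its stroke #ff0000 means engrave at S315, F2674. After flipping Y the toolpath is (157.3765,62.2983) → (84.8730,117.0274) → (14.9752,148.3503).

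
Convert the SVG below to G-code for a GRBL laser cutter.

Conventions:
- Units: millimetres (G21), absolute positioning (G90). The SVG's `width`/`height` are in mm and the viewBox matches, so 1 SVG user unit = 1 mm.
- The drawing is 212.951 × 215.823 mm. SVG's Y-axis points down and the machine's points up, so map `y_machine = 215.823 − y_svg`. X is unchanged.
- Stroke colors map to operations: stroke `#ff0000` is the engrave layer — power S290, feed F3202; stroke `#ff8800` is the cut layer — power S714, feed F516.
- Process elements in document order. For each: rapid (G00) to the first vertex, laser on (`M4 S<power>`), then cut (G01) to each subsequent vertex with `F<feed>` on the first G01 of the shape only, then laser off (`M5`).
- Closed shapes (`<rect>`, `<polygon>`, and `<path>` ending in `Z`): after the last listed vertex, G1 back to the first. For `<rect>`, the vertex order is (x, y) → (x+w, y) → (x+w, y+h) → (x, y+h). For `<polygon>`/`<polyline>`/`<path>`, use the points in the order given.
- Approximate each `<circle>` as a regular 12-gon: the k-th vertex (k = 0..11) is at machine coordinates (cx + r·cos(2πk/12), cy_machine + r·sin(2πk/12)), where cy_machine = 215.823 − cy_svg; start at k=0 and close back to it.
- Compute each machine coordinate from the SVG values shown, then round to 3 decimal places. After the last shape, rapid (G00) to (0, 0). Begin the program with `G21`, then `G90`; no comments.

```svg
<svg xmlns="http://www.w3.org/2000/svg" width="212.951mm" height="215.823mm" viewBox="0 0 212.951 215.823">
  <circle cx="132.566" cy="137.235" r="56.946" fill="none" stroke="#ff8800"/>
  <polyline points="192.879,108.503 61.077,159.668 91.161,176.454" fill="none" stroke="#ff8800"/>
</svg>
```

G21
G90
G00 X189.512 Y78.588
M4 S714
G01 X181.883 Y107.061 F516
G01 X161.039 Y127.905
G01 X132.566 Y135.534
G01 X104.093 Y127.905
G01 X83.249 Y107.061
G01 X75.620 Y78.588
G01 X83.249 Y50.115
G01 X104.093 Y29.271
G01 X132.566 Y21.642
G01 X161.039 Y29.271
G01 X181.883 Y50.115
G01 X189.512 Y78.588
M5
G00 X192.879 Y107.320
M4 S714
G01 X61.077 Y56.155 F516
G01 X91.161 Y39.369
M5
G00 X0.000 Y0.000

Since the viewBox matches the mm dimensions, user units are millimetres directly. The only transform is the Y-flip y_m = 215.823 − y_svg.

Shape 1 is a circle drawn with `<circle>`. Its stroke #ff8800 means cut at S714, F516. After flipping Y the toolpath is (189.512,78.588) → (181.883,107.061) → (161.039,127.905) → (132.566,135.534) → (104.093,127.905) → (83.249,107.061) → (75.620,78.588) → (83.249,50.115) → (104.093,29.271) → (132.566,21.642) → (161.039,29.271) → (181.883,50.115) → (189.512,78.588), returning to the start.

Shape 2 is a open polyline drawn with `<polyline>`. Its stroke #ff8800 means cut at S714, F516. After flipping Y the toolpath is (192.879,107.320) → (61.077,56.155) → (91.161,39.369).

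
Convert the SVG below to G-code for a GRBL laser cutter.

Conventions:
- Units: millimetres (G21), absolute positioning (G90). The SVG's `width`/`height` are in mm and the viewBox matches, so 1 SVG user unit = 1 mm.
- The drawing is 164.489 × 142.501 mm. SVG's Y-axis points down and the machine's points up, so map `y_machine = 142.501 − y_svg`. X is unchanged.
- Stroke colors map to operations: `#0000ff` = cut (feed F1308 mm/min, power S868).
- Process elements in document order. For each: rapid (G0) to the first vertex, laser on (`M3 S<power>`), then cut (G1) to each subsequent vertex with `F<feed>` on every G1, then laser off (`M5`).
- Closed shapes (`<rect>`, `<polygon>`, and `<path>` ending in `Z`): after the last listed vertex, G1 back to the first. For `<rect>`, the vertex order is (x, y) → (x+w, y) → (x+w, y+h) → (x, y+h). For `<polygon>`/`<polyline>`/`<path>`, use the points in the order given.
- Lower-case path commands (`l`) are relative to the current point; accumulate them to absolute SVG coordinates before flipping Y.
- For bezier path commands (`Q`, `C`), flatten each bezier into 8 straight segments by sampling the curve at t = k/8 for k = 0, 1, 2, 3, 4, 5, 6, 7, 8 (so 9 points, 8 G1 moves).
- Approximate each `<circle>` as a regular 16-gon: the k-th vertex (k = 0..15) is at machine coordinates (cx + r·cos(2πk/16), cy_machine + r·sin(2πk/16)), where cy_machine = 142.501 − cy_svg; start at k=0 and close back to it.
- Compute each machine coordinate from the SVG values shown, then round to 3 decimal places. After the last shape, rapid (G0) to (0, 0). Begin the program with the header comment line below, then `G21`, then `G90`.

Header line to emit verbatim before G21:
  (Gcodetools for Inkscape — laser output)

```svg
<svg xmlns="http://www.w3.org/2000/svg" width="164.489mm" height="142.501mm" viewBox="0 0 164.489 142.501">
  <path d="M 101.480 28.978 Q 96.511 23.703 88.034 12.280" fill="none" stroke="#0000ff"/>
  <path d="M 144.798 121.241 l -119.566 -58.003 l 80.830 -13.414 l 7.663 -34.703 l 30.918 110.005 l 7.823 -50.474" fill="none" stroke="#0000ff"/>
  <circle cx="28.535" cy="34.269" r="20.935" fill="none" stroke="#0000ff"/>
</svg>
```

viewBox `0 0 164.489 142.501` with mm width/height → 1 unit = 1 mm. Flip: y_m = 142.501 − y_svg.

**Shape 1** — `<path>` quadratic bezier, stroke `#0000ff` → cut (S868, F1308). Control points (SVG): P0=(101.480,28.978), P1=(96.511,23.703), P2=(88.034,12.280); sampled at t=k/8. Machine vertices: (101.480,113.523) → (100.183,114.938) → (98.776,116.545) → (97.260,118.344) → (95.634,120.335) → (93.898,122.518) → (92.053,124.894) → (90.098,127.461) → (88.034,130.221). Open path.

**Shape 2** — `<path>` open polyline, stroke `#0000ff` → cut (S868, F1308). Machine vertices: (144.798,21.260) → (25.232,79.263) → (106.062,92.677) → (113.725,127.380) → (144.643,17.375) → (152.466,67.849). Open path.

**Shape 3** — `<circle>` circle, stroke `#0000ff` → cut (S868, F1308). Machine vertices: (49.470,108.232) → (47.876,116.243) → (43.338,123.035) → (36.546,127.573) → (28.535,129.167) → (20.524,127.573) → (13.732,123.035) → (9.194,116.243) → (7.600,108.232) → (9.194,100.221) → (13.732,93.429) → (20.524,88.891) → (28.535,87.297) → (36.546,88.891) → (43.338,93.429) → (47.876,100.221) → (49.470,108.232). Closed: final G1 returns to the first vertex.

(Gcodetools for Inkscape — laser output)
G21
G90
G0 X101.480 Y113.523
M3 S868
G1 X100.183 Y114.938 F1308
G1 X98.776 Y116.545 F1308
G1 X97.260 Y118.344 F1308
G1 X95.634 Y120.335 F1308
G1 X93.898 Y122.518 F1308
G1 X92.053 Y124.894 F1308
G1 X90.098 Y127.461 F1308
G1 X88.034 Y130.221 F1308
M5
G0 X144.798 Y21.260
M3 S868
G1 X25.232 Y79.263 F1308
G1 X106.062 Y92.677 F1308
G1 X113.725 Y127.380 F1308
G1 X144.643 Y17.375 F1308
G1 X152.466 Y67.849 F1308
M5
G0 X49.470 Y108.232
M3 S868
G1 X47.876 Y116.243 F1308
G1 X43.338 Y123.035 F1308
G1 X36.546 Y127.573 F1308
G1 X28.535 Y129.167 F1308
G1 X20.524 Y127.573 F1308
G1 X13.732 Y123.035 F1308
G1 X9.194 Y116.243 F1308
G1 X7.600 Y108.232 F1308
G1 X9.194 Y100.221 F1308
G1 X13.732 Y93.429 F1308
G1 X20.524 Y88.891 F1308
G1 X28.535 Y87.297 F1308
G1 X36.546 Y88.891 F1308
G1 X43.338 Y93.429 F1308
G1 X47.876 Y100.221 F1308
G1 X49.470 Y108.232 F1308
M5
G0 X0.000 Y0.000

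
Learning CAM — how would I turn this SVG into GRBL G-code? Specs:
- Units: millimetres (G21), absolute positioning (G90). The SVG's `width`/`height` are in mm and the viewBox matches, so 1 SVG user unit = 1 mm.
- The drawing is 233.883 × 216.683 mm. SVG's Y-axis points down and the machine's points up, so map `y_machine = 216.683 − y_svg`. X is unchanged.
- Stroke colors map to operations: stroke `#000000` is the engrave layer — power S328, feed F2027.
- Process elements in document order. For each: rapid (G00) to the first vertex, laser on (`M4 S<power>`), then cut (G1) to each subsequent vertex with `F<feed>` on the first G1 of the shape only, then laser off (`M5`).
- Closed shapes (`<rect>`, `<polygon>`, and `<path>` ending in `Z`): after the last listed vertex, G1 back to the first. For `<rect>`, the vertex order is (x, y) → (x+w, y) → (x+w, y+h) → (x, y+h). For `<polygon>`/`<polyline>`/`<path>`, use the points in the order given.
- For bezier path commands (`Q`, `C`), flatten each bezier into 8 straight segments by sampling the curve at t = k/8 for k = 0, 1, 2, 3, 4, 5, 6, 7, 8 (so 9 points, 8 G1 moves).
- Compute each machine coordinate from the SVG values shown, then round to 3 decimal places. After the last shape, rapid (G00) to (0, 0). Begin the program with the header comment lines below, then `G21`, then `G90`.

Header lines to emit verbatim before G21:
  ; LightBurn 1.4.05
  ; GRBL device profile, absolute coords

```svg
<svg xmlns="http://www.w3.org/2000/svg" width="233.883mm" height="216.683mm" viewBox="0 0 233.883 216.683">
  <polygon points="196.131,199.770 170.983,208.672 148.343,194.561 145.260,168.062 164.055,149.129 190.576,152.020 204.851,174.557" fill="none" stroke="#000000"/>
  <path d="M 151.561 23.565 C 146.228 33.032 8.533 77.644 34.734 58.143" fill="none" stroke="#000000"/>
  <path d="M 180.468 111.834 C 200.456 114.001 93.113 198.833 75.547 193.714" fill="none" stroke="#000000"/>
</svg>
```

; LightBurn 1.4.05
; GRBL device profile, absolute coords
G21
G90
G00 X196.131 Y16.913
M4 S328
G1 X170.983 Y8.011 F2027
G1 X148.343 Y22.122
G1 X145.260 Y48.621
G1 X164.055 Y67.554
G1 X190.576 Y64.663
G1 X204.851 Y42.126
G1 X196.131 Y16.913
M5
G00 X151.561 Y193.118
M4 S328
G1 X143.935 Y188.114 F2027
G1 X127.372 Y180.979
G1 X105.344 Y172.875
G1 X81.322 Y164.966
G1 X58.779 Y158.415
G1 X41.185 Y154.385
G1 X32.013 Y154.039
G1 X34.734 Y158.540
M5
G00 X180.468 Y104.849
M4 S328
G1 X182.419 Y100.499 F2027
G1 X174.977 Y90.421
G1 X160.686 Y76.640
G1 X142.090 Y61.177
G1 X121.734 Y46.055
G1 X102.162 Y33.298
G1 X85.919 Y24.929
G1 X75.547 Y22.969
M5
G00 X0.000 Y0.000

viewBox `0 0 233.883 216.683` with mm width/height → 1 unit = 1 mm. Flip: y_m = 216.683 − y_svg.

**Shape 1** — `<polygon>` regular polygon, stroke `#000000` → engrave (S328, F2027). Machine vertices: (196.131,16.913) → (170.983,8.011) → (148.343,22.122) → (145.260,48.621) → (164.055,67.554) → (190.576,64.663) → (204.851,42.126) → (196.131,16.913). Closed: final G1 returns to the first vertex.

**Shape 2** — `<path>` cubic bezier, stroke `#000000` → engrave (S328, F2027). Control points (SVG): P0=(151.561,23.565), P1=(146.228,33.032), P2=(8.533,77.644), P3=(34.734,58.143); sampled at t=k/8. Machine vertices: (151.561,193.118) → (143.935,188.114) → (127.372,180.979) → (105.344,172.875) → (81.322,164.966) → (58.779,158.415) → (41.185,154.385) → (32.013,154.039) → (34.734,158.540). Open path.

**Shape 3** — `<path>` cubic bezier, stroke `#000000` → engrave (S328, F2027). Control points (SVG): P0=(180.468,111.834), P1=(200.456,114.001), P2=(93.113,198.833), P3=(75.547,193.714); sampled at t=k/8. Machine vertices: (180.468,104.849) → (182.419,100.499) → (174.977,90.421) → (160.686,76.640) → (142.090,61.177) → (121.734,46.055) → (102.162,33.298) → (85.919,24.929) → (75.547,22.969). Open path.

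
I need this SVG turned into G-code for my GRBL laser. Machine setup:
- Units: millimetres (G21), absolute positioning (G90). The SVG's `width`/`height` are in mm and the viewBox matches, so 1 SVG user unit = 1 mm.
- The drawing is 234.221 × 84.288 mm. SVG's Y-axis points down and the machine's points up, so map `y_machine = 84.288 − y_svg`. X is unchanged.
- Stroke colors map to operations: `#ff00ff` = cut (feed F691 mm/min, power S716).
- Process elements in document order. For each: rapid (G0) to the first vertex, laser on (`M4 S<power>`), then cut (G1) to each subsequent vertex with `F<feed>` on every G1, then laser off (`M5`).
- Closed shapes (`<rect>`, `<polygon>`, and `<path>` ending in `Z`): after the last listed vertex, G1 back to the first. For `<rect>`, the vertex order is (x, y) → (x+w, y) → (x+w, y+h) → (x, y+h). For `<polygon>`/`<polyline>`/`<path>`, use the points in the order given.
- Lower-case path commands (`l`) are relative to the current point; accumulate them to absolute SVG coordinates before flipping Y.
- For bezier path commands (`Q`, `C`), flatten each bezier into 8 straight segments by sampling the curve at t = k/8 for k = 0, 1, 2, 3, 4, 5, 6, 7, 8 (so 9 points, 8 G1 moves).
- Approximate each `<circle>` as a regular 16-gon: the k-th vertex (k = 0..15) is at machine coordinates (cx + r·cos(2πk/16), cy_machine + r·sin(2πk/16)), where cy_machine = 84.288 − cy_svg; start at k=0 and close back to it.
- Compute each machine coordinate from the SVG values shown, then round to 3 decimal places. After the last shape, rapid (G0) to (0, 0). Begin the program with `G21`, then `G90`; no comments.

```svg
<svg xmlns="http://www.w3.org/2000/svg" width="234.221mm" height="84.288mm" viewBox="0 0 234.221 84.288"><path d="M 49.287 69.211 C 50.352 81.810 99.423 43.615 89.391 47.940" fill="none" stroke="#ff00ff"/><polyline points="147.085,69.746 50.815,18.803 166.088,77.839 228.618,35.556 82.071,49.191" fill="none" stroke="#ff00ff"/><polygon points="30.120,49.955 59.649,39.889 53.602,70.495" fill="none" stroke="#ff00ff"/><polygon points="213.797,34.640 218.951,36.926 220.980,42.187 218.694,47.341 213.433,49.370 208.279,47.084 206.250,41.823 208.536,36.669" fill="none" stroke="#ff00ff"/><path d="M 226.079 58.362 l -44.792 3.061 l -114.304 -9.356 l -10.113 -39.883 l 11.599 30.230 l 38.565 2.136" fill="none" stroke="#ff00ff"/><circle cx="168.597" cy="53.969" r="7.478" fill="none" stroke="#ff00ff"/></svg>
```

G21
G90
G0 X49.287 Y15.077
M4 S716
G1 X51.727 Y12.551 F691
G1 X57.413 Y13.694 F691
G1 X65.089 Y17.411 F691
G1 X73.500 Y22.610 F691
G1 X81.391 Y28.196 F691
G1 X87.507 Y33.077 F691
G1 X90.592 Y36.159 F691
G1 X89.391 Y36.348 F691
M5
G0 X147.085 Y14.542
M4 S716
G1 X50.815 Y65.485 F691
G1 X166.088 Y6.449 F691
G1 X228.618 Y48.732 F691
G1 X82.071 Y35.097 F691
M5
G0 X30.120 Y34.333
M4 S716
G1 X59.649 Y44.399 F691
G1 X53.602 Y13.793 F691
G1 X30.120 Y34.333 F691
M5
G0 X213.797 Y49.648
M4 S716
G1 X218.951 Y47.362 F691
G1 X220.980 Y42.101 F691
G1 X218.694 Y36.947 F691
G1 X213.433 Y34.918 F691
G1 X208.279 Y37.204 F691
G1 X206.250 Y42.465 F691
G1 X208.536 Y47.619 F691
G1 X213.797 Y49.648 F691
M5
G0 X226.079 Y25.926
M4 S716
G1 X181.287 Y22.865 F691
G1 X66.983 Y32.221 F691
G1 X56.870 Y72.104 F691
G1 X68.469 Y41.874 F691
G1 X107.034 Y39.738 F691
M5
G0 X176.075 Y30.319
M4 S716
G1 X175.506 Y33.181 F691
G1 X173.885 Y35.607 F691
G1 X171.459 Y37.228 F691
G1 X168.597 Y37.797 F691
G1 X165.735 Y37.228 F691
G1 X163.309 Y35.607 F691
G1 X161.688 Y33.181 F691
G1 X161.119 Y30.319 F691
G1 X161.688 Y27.457 F691
G1 X163.309 Y25.031 F691
G1 X165.735 Y23.410 F691
G1 X168.597 Y22.841 F691
G1 X171.459 Y23.410 F691
G1 X173.885 Y25.031 F691
G1 X175.506 Y27.457 F691
G1 X176.075 Y30.319 F691
M5
G0 X0.000 Y0.000

viewBox `0 0 234.221 84.288` with mm width/height → 1 unit = 1 mm. Flip: y_m = 84.288 − y_svg.

**Shape 1** — `<path>` cubic bezier, stroke `#ff00ff` → cut (S716, F691). Control points (SVG): P0=(49.287,69.211), P1=(50.352,81.810), P2=(99.423,43.615), P3=(89.391,47.940); sampled at t=k/8. Machine vertices: (49.287,15.077) → (51.727,12.551) → (57.413,13.694) → (65.089,17.411) → (73.500,22.610) → (81.391,28.196) → (87.507,33.077) → (90.592,36.159) → (89.391,36.348). Open path.

**Shape 2** — `<polyline>` open polyline, stroke `#ff00ff` → cut (S716, F691). Machine vertices: (147.085,14.542) → (50.815,65.485) → (166.088,6.449) → (228.618,48.732) → (82.071,35.097). Open path.

**Shape 3** — `<polygon>` regular polygon, stroke `#ff00ff` → cut (S716, F691). Machine vertices: (30.120,34.333) → (59.649,44.399) → (53.602,13.793) → (30.120,34.333). Closed: final G1 returns to the first vertex.

**Shape 4** — `<polygon>` regular polygon, stroke `#ff00ff` → cut (S716, F691). Machine vertices: (213.797,49.648) → (218.951,47.362) → (220.980,42.101) → (218.694,36.947) → (213.433,34.918) → (208.279,37.204) → (206.250,42.465) → (208.536,47.619) → (213.797,49.648). Closed: final G1 returns to the first vertex.

**Shape 5** — `<path>` open polyline, stroke `#ff00ff` → cut (S716, F691). Machine vertices: (226.079,25.926) → (181.287,22.865) → (66.983,32.221) → (56.870,72.104) → (68.469,41.874) → (107.034,39.738). Open path.

**Shape 6** — `<circle>` circle, stroke `#ff00ff` → cut (S716, F691). Machine vertices: (176.075,30.319) → (175.506,33.181) → (173.885,35.607) → (171.459,37.228) → (168.597,37.797) → (165.735,37.228) → (163.309,35.607) → (161.688,33.181) → (161.119,30.319) → (161.688,27.457) → (163.309,25.031) → (165.735,23.410) → (168.597,22.841) → (171.459,23.410) → (173.885,25.031) → (175.506,27.457) → (176.075,30.319). Closed: final G1 returns to the first vertex.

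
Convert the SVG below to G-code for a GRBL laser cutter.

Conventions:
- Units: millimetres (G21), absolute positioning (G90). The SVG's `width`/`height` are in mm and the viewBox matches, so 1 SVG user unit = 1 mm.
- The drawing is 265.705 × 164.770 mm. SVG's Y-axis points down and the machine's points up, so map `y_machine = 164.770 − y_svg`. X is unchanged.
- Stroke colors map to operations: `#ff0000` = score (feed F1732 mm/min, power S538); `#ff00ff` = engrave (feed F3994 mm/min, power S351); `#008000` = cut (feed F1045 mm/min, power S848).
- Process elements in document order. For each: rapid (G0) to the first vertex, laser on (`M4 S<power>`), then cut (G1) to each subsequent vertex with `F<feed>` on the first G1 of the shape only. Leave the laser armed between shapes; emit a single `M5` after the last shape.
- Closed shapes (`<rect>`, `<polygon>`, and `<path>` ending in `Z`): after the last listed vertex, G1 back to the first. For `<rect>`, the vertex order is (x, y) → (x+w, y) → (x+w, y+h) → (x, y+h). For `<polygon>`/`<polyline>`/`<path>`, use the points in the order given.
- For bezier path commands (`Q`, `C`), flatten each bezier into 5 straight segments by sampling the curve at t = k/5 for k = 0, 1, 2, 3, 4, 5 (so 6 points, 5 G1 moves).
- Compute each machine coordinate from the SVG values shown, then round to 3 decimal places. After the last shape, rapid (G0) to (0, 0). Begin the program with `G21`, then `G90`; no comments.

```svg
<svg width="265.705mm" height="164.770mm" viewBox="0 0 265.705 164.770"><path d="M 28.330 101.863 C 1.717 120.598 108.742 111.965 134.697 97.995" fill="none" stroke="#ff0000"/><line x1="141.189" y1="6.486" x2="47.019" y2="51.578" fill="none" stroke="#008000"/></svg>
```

G21
G90
G0 X28.330 Y62.907
M4 S538
G1 X26.681 Y54.774 F1732
G1 X46.799 Y52.152
G1 X78.379 Y53.983
G1 X111.113 Y59.210
G1 X134.697 Y66.775
G0 X141.189 Y158.284
M4 S848
G1 X47.019 Y113.192 F1045
M5
G0 X0.000 Y0.000

1 u = 1 mm; y_m = 164.770 − y.

[1] `<path>` cubic bezier, #ff0000→score S538 F1732: (28.330,62.907) → (26.681,54.774) → (46.799,52.152) → (78.379,53.983) → (111.113,59.210) → (134.697,66.775)

[2] `<line>` line segment, #008000→cut S848 F1045: (141.189,158.284) → (47.019,113.192)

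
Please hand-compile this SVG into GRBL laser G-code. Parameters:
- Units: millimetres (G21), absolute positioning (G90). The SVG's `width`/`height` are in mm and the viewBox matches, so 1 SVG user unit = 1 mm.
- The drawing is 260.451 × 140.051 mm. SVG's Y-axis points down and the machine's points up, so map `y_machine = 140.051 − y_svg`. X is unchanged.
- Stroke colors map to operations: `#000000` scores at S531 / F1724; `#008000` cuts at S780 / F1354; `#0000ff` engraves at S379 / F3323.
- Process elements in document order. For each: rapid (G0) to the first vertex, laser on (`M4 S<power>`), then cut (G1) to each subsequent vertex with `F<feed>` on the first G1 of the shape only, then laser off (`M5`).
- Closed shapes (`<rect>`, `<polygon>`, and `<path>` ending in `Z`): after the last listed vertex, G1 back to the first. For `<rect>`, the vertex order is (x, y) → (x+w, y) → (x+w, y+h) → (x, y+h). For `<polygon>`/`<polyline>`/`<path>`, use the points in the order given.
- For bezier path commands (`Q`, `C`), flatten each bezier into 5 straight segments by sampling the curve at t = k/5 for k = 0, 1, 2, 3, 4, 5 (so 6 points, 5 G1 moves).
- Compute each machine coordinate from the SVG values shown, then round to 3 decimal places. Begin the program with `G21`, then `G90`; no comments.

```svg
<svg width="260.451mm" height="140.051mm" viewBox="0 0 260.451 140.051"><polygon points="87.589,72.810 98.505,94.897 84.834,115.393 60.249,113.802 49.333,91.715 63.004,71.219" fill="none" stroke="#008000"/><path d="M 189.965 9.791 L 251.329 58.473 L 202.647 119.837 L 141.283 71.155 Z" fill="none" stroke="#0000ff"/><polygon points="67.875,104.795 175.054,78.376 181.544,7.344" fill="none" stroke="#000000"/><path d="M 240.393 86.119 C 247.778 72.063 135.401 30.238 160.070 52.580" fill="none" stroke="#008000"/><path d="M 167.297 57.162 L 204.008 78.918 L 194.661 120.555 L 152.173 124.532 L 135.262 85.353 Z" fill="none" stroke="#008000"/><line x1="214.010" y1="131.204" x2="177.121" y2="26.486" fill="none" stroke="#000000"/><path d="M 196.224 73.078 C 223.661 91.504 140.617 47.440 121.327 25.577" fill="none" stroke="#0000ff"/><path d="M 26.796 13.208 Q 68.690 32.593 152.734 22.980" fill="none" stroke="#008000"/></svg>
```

viewBox `0 0 260.451 140.051` with mm width/height → 1 unit = 1 mm. Flip: y_m = 140.051 − y_svg.

**Shape 1** — `<polygon>` regular polygon, stroke `#008000` → cut (S780, F1354). Machine vertices: (87.589,67.241) → (98.505,45.154) → (84.834,24.658) → (60.249,26.249) → (49.333,48.336) → (63.004,68.832) → (87.589,67.241). Closed: final G1 returns to the first vertex.

**Shape 2** — `<path>` regular polygon, stroke `#0000ff` → engrave (S379, F3323). Machine vertices: (189.965,130.260) → (251.329,81.578) → (202.647,20.214) → (141.283,68.896) → (189.965,130.260). Closed: final G1 returns to the first vertex.

**Shape 3** — `<polygon>` closed polygon, stroke `#000000` → score (S531, F1724). Machine vertices: (67.875,35.256) → (175.054,61.675) → (181.544,132.707) → (67.875,35.256). Closed: final G1 returns to the first vertex.

**Shape 4** — `<path>` cubic bezier, stroke `#008000` → cut (S780, F1354). Control points (SVG): P0=(240.393,86.119), P1=(247.778,72.063), P2=(135.401,30.238), P3=(160.070,52.580); sampled at t=k/5. Machine vertices: (240.393,53.932) → (232.507,64.962) → (208.205,78.244) → (179.814,89.365) → (159.660,93.912) → (160.070,87.471). Open path.

**Shape 5** — `<path>` regular polygon, stroke `#008000` → cut (S780, F1354). Machine vertices: (167.297,82.889) → (204.008,61.133) → (194.661,19.496) → (152.173,15.519) → (135.262,54.698) → (167.297,82.889). Closed: final G1 returns to the first vertex.

**Shape 6** — `<line>` line segment, stroke `#000000` → score (S531, F1724). Machine vertices: (214.010,8.847) → (177.121,113.565). Open path.

**Shape 7** — `<path>` cubic bezier, stroke `#0000ff` → engrave (S379, F3323). Control points (SVG): P0=(196.224,73.078), P1=(223.661,91.504), P2=(140.617,47.440), P3=(121.327,25.577); sampled at t=k/5. Machine vertices: (196.224,66.973) → (200.822,62.739) → (187.269,69.437) → (163.926,83.002) → (139.158,99.370) → (121.327,114.474). Open path.

**Shape 8** — `<path>` quadratic bezier, stroke `#008000` → cut (S780, F1354). Control points (SVG): P0=(26.796,13.208), P1=(68.690,32.593), P2=(152.734,22.980); sampled at t=k/5. Machine vertices: (26.796,126.843) → (45.240,120.249) → (67.055,115.975) → (92.243,114.020) → (120.802,114.386) → (152.734,117.071). Open path.

G21
G90
G0 X87.589 Y67.241
M4 S780
G1 X98.505 Y45.154 F1354
G1 X84.834 Y24.658
G1 X60.249 Y26.249
G1 X49.333 Y48.336
G1 X63.004 Y68.832
G1 X87.589 Y67.241
M5
G0 X189.965 Y130.260
M4 S379
G1 X251.329 Y81.578 F3323
G1 X202.647 Y20.214
G1 X141.283 Y68.896
G1 X189.965 Y130.260
M5
G0 X67.875 Y35.256
M4 S531
G1 X175.054 Y61.675 F1724
G1 X181.544 Y132.707
G1 X67.875 Y35.256
M5
G0 X240.393 Y53.932
M4 S780
G1 X232.507 Y64.962 F1354
G1 X208.205 Y78.244
G1 X179.814 Y89.365
G1 X159.660 Y93.912
G1 X160.070 Y87.471
M5
G0 X167.297 Y82.889
M4 S780
G1 X204.008 Y61.133 F1354
G1 X194.661 Y19.496
G1 X152.173 Y15.519
G1 X135.262 Y54.698
G1 X167.297 Y82.889
M5
G0 X214.010 Y8.847
M4 S531
G1 X177.121 Y113.565 F1724
M5
G0 X196.224 Y66.973
M4 S379
G1 X200.822 Y62.739 F3323
G1 X187.269 Y69.437
G1 X163.926 Y83.002
G1 X139.158 Y99.370
G1 X121.327 Y114.474
M5
G0 X26.796 Y126.843
M4 S780
G1 X45.240 Y120.249 F1354
G1 X67.055 Y115.975
G1 X92.243 Y114.020
G1 X120.802 Y114.386
G1 X152.734 Y117.071
M5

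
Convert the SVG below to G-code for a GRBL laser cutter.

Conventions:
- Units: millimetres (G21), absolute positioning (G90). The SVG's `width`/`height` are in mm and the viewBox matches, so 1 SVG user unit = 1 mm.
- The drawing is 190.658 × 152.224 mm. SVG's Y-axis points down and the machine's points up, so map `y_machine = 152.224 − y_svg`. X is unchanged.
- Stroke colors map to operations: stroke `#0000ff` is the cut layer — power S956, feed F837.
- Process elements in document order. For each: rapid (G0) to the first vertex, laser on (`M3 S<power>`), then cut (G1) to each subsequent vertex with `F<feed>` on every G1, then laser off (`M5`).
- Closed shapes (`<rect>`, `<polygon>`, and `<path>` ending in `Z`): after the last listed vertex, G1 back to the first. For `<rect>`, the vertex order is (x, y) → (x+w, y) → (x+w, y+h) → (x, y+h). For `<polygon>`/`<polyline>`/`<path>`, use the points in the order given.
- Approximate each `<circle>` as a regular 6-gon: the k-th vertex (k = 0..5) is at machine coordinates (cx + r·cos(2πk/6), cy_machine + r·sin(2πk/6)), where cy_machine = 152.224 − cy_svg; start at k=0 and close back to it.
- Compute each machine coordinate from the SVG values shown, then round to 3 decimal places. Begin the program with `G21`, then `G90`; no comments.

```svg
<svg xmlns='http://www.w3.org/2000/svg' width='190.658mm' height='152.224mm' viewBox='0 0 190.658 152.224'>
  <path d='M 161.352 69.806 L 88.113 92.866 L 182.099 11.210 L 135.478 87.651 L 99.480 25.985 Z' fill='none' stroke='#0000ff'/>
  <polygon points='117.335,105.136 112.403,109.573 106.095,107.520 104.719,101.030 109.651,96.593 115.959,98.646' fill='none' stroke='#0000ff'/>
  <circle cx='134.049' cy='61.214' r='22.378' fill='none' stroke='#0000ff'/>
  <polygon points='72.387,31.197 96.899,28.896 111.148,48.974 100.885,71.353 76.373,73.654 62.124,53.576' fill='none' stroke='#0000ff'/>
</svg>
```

G21
G90
G0 X161.352 Y82.418
M3 S956
G1 X88.113 Y59.358 F837
G1 X182.099 Y141.014 F837
G1 X135.478 Y64.573 F837
G1 X99.480 Y126.239 F837
G1 X161.352 Y82.418 F837
M5
G0 X117.335 Y47.088
M3 S956
G1 X112.403 Y42.651 F837
G1 X106.095 Y44.704 F837
G1 X104.719 Y51.194 F837
G1 X109.651 Y55.631 F837
G1 X115.959 Y53.578 F837
G1 X117.335 Y47.088 F837
M5
G0 X156.427 Y91.010
M3 S956
G1 X145.238 Y110.390 F837
G1 X122.860 Y110.390 F837
G1 X111.671 Y91.010 F837
G1 X122.860 Y71.630 F837
G1 X145.238 Y71.630 F837
G1 X156.427 Y91.010 F837
M5
G0 X72.387 Y121.027
M3 S956
G1 X96.899 Y123.328 F837
G1 X111.148 Y103.250 F837
G1 X100.885 Y80.871 F837
G1 X76.373 Y78.570 F837
G1 X62.124 Y98.648 F837
G1 X72.387 Y121.027 F837
M5

viewBox `0 0 190.658 152.224` with mm width/height → 1 unit = 1 mm. Flip: y_m = 152.224 − y_svg.

**Shape 1** — `<path>` closed polygon, stroke `#0000ff` → cut (S956, F837). Machine vertices: (161.352,82.418) → (88.113,59.358) → (182.099,141.014) → (135.478,64.573) → (99.480,126.239) → (161.352,82.418). Closed: final G1 returns to the first vertex.

**Shape 2** — `<polygon>` regular polygon, stroke `#0000ff` → cut (S956, F837). Machine vertices: (117.335,47.088) → (112.403,42.651) → (106.095,44.704) → (104.719,51.194) → (109.651,55.631) → (115.959,53.578) → (117.335,47.088). Closed: final G1 returns to the first vertex.

**Shape 3** — `<circle>` circle, stroke `#0000ff` → cut (S956, F837). Machine vertices: (156.427,91.010) → (145.238,110.390) → (122.860,110.390) → (111.671,91.010) → (122.860,71.630) → (145.238,71.630) → (156.427,91.010). Closed: final G1 returns to the first vertex.

**Shape 4** — `<polygon>` regular polygon, stroke `#0000ff` → cut (S956, F837). Machine vertices: (72.387,121.027) → (96.899,123.328) → (111.148,103.250) → (100.885,80.871) → (76.373,78.570) → (62.124,98.648) → (72.387,121.027). Closed: final G1 returns to the first vertex.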